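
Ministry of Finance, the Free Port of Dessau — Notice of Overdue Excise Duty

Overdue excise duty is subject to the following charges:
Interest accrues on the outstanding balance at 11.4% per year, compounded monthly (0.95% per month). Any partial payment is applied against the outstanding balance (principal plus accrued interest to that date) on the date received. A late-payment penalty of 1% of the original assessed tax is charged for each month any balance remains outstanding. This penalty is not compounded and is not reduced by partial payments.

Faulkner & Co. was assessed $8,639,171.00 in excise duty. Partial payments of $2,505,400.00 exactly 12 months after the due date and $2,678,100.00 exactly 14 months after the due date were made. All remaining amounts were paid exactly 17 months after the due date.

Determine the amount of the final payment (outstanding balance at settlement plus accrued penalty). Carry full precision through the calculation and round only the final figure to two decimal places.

$6,232,459.38

Balance at month 12: $8,639,171.0000 × (1 + 0.0095)^12 = $9,677,160.6249…
After $2,505,400.00 payment: $9,677,160.6249… − $2,505,400.00 = $7,171,760.6249…
Balance at month 14: $7,171,760.6249… × (1 + 0.0095)^2 = $7,308,671.3282…
After $2,678,100.00 payment: $7,308,671.3282… − $2,678,100.00 = $4,630,571.3282…
Balance at month 17: $4,630,571.3282… × (1 + 0.0095)^3 = $4,763,800.3084…
Penalty: 17 × 1% × $8,639,171.00 = $1,468,659.07
Final settlement = outstanding balance + penalty = $4,763,800.3084… + $1,468,659.07 = $6,232,459.38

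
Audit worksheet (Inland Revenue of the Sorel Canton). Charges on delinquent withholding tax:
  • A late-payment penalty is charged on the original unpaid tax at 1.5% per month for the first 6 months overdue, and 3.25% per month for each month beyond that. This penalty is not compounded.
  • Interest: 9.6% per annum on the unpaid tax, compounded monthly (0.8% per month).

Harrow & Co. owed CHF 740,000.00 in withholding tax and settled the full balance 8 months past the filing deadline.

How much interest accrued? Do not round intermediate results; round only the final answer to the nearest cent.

Interest: CHF 740,000.00 × ((1 + 0.008)^8 − 1) = CHF 740,000.00 × 0.0658210… = CHF 48,707.5108…

CHF 48,707.51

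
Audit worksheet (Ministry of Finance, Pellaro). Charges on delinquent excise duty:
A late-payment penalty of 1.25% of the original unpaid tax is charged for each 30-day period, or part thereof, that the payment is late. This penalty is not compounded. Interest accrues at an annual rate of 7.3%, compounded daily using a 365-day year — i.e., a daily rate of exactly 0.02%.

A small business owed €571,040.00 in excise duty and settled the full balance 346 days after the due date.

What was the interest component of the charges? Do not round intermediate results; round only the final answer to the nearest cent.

€40,911.08

Interest: €571,040.00 × ((1 + 0.0002)^346 − 1) = €571,040.00 × 0.07164310… = €40,911.0775…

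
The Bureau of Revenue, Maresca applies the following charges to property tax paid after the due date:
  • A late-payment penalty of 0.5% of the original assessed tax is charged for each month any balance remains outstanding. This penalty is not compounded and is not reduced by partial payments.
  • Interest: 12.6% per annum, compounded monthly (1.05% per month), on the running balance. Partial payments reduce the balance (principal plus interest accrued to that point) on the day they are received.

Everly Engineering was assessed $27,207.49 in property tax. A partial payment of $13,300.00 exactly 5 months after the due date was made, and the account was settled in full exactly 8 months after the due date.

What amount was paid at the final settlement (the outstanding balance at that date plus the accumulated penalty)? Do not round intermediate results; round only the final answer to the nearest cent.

Balance at month 5: $27,207.4900 × (1 + 0.0105)^5 = $28,666.1961…
After $13,300.00 payment: $28,666.1961… − $13,300.00 = $15,366.1961…
Balance at month 8: $15,366.1961… × (1 + 0.0105)^3 = $15,855.3314…
Penalty: 8 × 0.5% × $27,207.49 = $1,088.30…
Final settlement = outstanding balance + penalty = $15,855.3314… + $1,088.30… = $16,943.63

$16,943.63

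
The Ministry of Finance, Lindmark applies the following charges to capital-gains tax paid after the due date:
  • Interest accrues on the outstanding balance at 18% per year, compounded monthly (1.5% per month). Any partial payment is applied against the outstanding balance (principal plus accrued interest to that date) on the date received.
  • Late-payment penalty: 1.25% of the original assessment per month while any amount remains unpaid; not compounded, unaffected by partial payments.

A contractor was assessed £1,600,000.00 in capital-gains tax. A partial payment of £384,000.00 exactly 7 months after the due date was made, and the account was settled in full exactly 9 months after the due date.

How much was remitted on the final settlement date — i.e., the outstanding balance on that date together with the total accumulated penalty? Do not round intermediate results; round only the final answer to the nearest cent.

£1,613,817.56

Balance at month 7: £1,600,000.0000 × (1 + 0.015)^7 = £1,775,751.8606…
After £384,000.00 payment: £1,775,751.8606… − £384,000.00 = £1,391,751.8606…
Balance at month 9: £1,391,751.8606… × (1 + 0.015)^2 = £1,433,817.5606…
Penalty: 9 × 1.25% × £1,600,000.00 = £180,000.00
Final settlement = outstanding balance + penalty = £1,433,817.5606… + £180,000.00 = £1,613,817.56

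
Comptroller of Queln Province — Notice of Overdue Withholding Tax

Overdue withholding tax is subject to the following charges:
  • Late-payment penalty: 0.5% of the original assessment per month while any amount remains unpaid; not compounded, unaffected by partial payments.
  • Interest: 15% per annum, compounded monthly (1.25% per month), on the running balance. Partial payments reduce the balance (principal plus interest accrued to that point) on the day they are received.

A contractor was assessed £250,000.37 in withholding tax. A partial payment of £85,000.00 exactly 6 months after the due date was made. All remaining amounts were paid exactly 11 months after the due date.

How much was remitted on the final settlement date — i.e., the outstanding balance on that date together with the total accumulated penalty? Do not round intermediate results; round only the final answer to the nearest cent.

Balance at month 6: £250,000.3700 × (1 + 0.0125)^6 = £269,346.1938…
After £85,000.00 payment: £269,346.1938… − £85,000.00 = £184,346.1938…
Balance at month 11: £184,346.1938… × (1 + 0.0125)^5 = £196,159.4949…
Penalty: 11 × 0.5% × £250,000.37 = £13,750.02…
Final settlement = outstanding balance + penalty = £196,159.4949… + £13,750.02… = £209,909.52

£209,909.52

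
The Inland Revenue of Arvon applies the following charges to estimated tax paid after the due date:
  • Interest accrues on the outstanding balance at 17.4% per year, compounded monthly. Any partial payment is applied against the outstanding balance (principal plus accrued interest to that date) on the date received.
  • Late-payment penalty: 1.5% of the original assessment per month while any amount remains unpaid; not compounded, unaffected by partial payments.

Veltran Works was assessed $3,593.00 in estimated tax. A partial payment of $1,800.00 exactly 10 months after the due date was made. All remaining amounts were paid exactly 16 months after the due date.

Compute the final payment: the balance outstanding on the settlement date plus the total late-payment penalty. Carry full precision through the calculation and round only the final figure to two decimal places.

Monthly rate = 17.4% ÷ 12 = 1.45%
Balance at month 10: $3,593.0000 × (1 + 0.0145)^10 = $4,149.3277…
After $1,800.00 payment: $4,149.3277… − $1,800.00 = $2,349.3277…
Balance at month 16: $2,349.3277… × (1 + 0.0145)^6 = $2,561.2732…
Penalty: 16 × 1.5% × $3,593.00 = $862.32
Final settlement = outstanding balance + penalty = $2,561.2732… + $862.32 = $3,423.59

$3,423.59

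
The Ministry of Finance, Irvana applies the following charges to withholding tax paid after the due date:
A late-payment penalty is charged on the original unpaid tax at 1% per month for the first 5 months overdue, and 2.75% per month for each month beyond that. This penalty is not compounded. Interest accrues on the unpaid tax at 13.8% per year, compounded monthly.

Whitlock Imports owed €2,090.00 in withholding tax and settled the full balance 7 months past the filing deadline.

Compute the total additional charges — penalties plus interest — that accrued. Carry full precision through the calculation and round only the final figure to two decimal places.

€393.61

Penalty, months 1–5: 5 × 1% × €2,090.00 = €104.50
Penalty, months 6–7: 2 × 2.75% × €2,090.00 = €114.95
Interest (13.8%/yr ÷ 12 = 1.15%/month): €2,090.00 × ((1 + 0.0115)^7 − 1) = €174.1620…
Penalties + interest = €219.4500 + €174.1620… = €393.61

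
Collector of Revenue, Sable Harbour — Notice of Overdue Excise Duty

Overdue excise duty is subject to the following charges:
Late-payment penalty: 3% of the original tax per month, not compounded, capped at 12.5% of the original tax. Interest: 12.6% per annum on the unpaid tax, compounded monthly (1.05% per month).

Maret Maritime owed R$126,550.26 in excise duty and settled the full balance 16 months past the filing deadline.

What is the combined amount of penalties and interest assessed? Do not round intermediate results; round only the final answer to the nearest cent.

Penalty (uncapped): 16 × 3% × R$126,550.26 = R$60,744.12…; cap = 12.5% × R$126,550.26 = R$15,818.78… → penalty = R$15,818.78…
Interest: R$126,550.26 × ((1 + 0.0105)^16 − 1) = R$126,550.26 × 0.1819010… = R$23,019.6139…
Penalties + interest = R$15,818.7825 + R$23,019.6139… = R$38,838.40

R$38,838.40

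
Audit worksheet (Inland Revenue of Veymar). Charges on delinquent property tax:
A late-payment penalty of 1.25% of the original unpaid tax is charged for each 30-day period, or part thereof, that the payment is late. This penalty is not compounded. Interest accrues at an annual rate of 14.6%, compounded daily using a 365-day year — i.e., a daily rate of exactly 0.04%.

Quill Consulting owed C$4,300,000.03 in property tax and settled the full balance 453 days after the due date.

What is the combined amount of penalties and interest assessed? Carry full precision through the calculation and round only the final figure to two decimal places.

C$1,714,029.29

Penalty periods: ⌈453/30⌉ = 16; penalty = 16 × 1.25% × C$4,300,000.03 = C$860,000.01…
Interest: C$4,300,000.03 × ((1 + 0.0004)^453 − 1) = C$4,300,000.03 × 0.19861146… = C$854,029.2814…
Penalties + interest = C$860,000.0060 + C$854,029.2814… = C$1,714,029.29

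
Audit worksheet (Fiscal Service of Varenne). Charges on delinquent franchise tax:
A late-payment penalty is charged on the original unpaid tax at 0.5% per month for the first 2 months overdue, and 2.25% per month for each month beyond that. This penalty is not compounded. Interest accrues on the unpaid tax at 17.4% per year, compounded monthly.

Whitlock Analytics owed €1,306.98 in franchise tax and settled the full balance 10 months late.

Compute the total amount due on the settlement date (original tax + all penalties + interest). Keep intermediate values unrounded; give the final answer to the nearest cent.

Penalty, months 1–2: 2 × 0.5% × €1,306.98 = €13.07…
Penalty, months 3–10: 8 × 2.25% × €1,306.98 = €235.26…
Interest (17.4%/yr ÷ 12 = 1.45%/month): €1,306.98 × ((1 + 0.0145)^10 − 1) = €202.3683…
Total = €1,306.98 + €248.3262 + €202.3683… = €1,757.67

€1,757.67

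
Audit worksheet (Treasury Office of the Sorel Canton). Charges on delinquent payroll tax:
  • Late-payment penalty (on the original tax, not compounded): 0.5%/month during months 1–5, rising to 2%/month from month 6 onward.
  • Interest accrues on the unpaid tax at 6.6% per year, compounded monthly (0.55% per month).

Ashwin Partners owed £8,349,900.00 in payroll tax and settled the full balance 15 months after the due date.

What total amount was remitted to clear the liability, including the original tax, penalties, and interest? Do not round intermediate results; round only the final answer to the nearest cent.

Penalty, months 1–5: 5 × 0.5% × £8,349,900.00 = £208,747.50
Penalty, months 6–15: 10 × 2% × £8,349,900.00 = £1,669,980.00
Interest: £8,349,900.00 × ((1 + 0.0055)^15 − 1) = £8,349,900.00 × 0.0857532… = £716,030.7694…
Total = £8,349,900.00 + £1,878,727.5000 + £716,030.7694… = £10,944,658.27

£10,944,658.27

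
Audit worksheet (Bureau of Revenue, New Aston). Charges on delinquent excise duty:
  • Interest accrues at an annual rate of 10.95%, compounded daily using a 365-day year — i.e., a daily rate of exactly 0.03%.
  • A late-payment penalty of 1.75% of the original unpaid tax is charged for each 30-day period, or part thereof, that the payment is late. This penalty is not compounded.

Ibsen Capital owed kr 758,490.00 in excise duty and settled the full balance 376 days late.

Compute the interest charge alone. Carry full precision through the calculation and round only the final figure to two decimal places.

kr 90,555.43

Interest: kr 758,490.00 × ((1 + 0.0003)^376 − 1) = kr 758,490.00 × 0.11938909… = kr 90,555.4328…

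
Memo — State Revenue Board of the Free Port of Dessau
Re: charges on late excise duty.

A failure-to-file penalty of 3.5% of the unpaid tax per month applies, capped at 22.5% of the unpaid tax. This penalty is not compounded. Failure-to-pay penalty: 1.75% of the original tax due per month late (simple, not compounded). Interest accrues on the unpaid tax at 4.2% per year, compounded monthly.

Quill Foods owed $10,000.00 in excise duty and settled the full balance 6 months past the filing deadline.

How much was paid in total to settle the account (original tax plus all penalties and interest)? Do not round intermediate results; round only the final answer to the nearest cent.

$13,361.85

Failure-to-file: 6 × 3.5% × $10,000.00 = $2,100.00 (under the 22.5% cap)
Failure-to-pay penalty: 6 × 1.75% × $10,000.00 = $1,050.00
Interest (4.2%/yr ÷ 12 = 0.35%/month): $10,000.00 × ((1 + 0.0035)^6 − 1) = $211.8461…
Total = $10,000.00 + $3,150.0000 + $211.8461… = $13,361.85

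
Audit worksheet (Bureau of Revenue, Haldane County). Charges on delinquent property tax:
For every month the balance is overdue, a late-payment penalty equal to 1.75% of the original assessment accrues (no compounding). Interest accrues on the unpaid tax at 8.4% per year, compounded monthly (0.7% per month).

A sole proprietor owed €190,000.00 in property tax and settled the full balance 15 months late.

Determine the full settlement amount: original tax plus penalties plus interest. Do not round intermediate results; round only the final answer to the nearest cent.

Late-payment penalty: 15 × 1.75% × €190,000.00 = €49,875.00
Interest: €190,000.00 × ((1 + 0.007)^15 − 1) = €190,000.00 × 0.1103044… = €20,957.8348…
Total = €190,000.00 + €49,875.0000 + €20,957.8348… = €260,832.83

€260,832.83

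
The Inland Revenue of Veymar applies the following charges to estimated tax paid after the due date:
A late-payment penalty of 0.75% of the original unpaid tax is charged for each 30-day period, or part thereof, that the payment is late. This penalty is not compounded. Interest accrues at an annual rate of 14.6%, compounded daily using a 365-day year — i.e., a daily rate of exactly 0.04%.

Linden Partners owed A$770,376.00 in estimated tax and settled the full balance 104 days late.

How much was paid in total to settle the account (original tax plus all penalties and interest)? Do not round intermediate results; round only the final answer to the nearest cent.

A$826,204.17

Penalty periods: ⌈104/30⌉ = 4; penalty = 4 × 0.75% × A$770,376.00 = A$23,111.28
Interest: A$770,376.00 × ((1 + 0.0004)^104 − 1) = A$770,376.00 × 0.04246873… = A$32,716.8929…
Total = A$770,376.00 + A$23,111.2800 + A$32,716.8929… = A$826,204.17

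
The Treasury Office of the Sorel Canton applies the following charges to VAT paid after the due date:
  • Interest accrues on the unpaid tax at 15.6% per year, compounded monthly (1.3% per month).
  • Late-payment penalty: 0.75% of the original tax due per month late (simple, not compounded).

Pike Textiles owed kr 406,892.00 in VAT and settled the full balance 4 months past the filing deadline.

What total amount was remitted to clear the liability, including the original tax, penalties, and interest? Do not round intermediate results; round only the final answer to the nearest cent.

kr 440,673.32

Late-payment penalty: 4 × 0.75% × kr 406,892.00 = kr 12,206.76
Interest: kr 406,892.00 × ((1 + 0.013)^4 − 1) = kr 406,892.00 × 0.0530228… = kr 21,574.5599…
Total = kr 406,892.00 + kr 12,206.7600 + kr 21,574.5599… = kr 440,673.32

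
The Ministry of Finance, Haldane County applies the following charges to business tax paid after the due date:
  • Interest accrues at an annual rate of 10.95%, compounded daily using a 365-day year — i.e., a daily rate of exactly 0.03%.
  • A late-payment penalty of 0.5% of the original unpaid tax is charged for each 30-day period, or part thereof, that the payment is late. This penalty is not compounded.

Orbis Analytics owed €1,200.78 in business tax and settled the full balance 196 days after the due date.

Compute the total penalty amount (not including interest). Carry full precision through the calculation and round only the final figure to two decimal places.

€42.03

Penalty periods: ⌈196/30⌉ = 7; penalty = 7 × 0.5% × €1,200.78 = €42.03…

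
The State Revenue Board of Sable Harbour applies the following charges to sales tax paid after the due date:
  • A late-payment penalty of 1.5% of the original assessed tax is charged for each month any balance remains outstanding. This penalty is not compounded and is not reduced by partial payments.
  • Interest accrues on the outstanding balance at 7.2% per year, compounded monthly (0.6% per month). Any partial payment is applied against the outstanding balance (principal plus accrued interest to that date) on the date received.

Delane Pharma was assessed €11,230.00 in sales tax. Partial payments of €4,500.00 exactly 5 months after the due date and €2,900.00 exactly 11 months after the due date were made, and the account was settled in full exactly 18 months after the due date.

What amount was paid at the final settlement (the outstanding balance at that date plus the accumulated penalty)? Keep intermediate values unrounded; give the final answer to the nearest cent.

€7,650.89

Balance at month 5: €11,230.0000 × (1 + 0.006)^5 = €11,570.9671…
After €4,500.00 payment: €11,570.9671… − €4,500.00 = €7,070.9671…
Balance at month 11: €7,070.9671… × (1 + 0.006)^6 = €7,329.3710…
After €2,900.00 payment: €7,329.3710… − €2,900.00 = €4,429.3710…
Balance at month 18: €4,429.3710… × (1 + 0.006)^7 = €4,618.7868…
Penalty: 18 × 1.5% × €11,230.00 = €3,032.10
Final settlement = outstanding balance + penalty = €4,618.7868… + €3,032.10 = €7,650.89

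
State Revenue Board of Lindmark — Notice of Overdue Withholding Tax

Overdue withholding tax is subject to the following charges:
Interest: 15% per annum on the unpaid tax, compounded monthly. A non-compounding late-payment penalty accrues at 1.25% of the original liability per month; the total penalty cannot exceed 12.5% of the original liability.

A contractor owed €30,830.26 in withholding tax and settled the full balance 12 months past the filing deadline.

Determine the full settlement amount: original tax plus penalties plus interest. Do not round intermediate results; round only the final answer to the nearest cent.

€39,640.15

Penalty (uncapped): 12 × 1.25% × €30,830.26 = €4,624.54…; cap = 12.5% × €30,830.26 = €3,853.78… → penalty = €3,853.78…
Interest (15%/yr ÷ 12 = 1.25%/month): €30,830.26 × ((1 + 0.0125)^12 − 1) = €4,956.1036…
Total = €30,830.26 + €3,853.7825 + €4,956.1036… = €39,640.15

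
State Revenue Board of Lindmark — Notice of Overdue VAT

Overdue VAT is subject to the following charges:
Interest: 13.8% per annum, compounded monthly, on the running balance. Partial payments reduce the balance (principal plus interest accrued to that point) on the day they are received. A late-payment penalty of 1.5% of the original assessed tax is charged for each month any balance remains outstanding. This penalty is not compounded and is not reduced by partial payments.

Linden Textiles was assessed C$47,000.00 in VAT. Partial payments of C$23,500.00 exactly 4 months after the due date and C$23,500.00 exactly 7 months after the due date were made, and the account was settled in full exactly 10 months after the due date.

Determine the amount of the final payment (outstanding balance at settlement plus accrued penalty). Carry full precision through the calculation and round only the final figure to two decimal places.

C$10,254.51

Monthly rate = 13.8% ÷ 12 = 1.15%
Balance at month 4: C$47,000.0000 × (1 + 0.0115)^4 = C$49,199.5812…
After C$23,500.00 payment: C$49,199.5812… − C$23,500.00 = C$25,699.5812…
Balance at month 7: C$25,699.5812… × (1 + 0.0115)^3 = C$26,596.4522…
After C$23,500.00 payment: C$26,596.4522… − C$23,500.00 = C$3,096.4522…
Balance at month 10: C$3,096.4522… × (1 + 0.0115)^3 = C$3,204.5130…
Penalty: 10 × 1.5% × C$47,000.00 = C$7,050.00
Final settlement = outstanding balance + penalty = C$3,204.5130… + C$7,050.00 = C$10,254.51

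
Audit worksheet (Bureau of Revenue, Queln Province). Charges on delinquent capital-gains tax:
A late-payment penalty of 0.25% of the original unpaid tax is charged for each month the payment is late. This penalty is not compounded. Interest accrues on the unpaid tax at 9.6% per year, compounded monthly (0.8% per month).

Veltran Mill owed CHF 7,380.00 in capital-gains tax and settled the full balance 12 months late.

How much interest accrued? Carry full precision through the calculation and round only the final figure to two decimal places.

Interest: CHF 7,380.00 × ((1 + 0.008)^12 − 1) = CHF 7,380.00 × 0.1003387… = CHF 740.4996…

CHF 740.50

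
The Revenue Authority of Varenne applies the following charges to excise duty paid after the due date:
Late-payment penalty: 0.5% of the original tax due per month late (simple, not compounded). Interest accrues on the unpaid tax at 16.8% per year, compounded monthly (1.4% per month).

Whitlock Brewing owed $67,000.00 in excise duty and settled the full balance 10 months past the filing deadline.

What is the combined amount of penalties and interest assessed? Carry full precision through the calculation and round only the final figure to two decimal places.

$13,343.55

Late-payment penalty: 10 × 0.5% × $67,000.00 = $3,350.00
Interest: $67,000.00 × ((1 + 0.014)^10 − 1) = $67,000.00 × 0.1491575… = $9,993.5515…
Penalties + interest = $3,350.0000 + $9,993.5515… = $13,343.55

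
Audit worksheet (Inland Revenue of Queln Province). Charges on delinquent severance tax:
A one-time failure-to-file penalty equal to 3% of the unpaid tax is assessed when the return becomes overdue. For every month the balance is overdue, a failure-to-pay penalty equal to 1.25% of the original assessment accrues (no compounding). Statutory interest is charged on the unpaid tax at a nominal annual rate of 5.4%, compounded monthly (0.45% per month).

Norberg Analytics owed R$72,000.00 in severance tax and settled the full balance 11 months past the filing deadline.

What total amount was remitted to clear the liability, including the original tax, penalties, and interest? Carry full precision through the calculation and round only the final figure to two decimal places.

Failure-to-file penalty: 3% × R$72,000.00 = R$2,160.00
Failure-to-pay penalty = 1.25% × R$72,000.00 × 11 mo = R$9,900.00
Interest: R$72,000.00 × ((1 + 0.0045)^11 − 1) = R$72,000.00 × 0.0506289… = R$3,645.2824…
Total = R$72,000.00 + R$12,060.0000 + R$3,645.2824… = R$87,705.28

R$87,705.28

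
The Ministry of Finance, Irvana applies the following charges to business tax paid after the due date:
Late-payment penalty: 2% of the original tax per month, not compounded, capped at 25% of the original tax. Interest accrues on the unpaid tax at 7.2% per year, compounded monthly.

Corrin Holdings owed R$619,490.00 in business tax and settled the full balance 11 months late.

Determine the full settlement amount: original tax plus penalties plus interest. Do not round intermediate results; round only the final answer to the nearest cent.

R$797,913.08

Penalty: 11 × 2% × R$619,490.00 = R$136,287.80 (below the 25% cap of R$154,872.50)
Interest (7.2%/yr ÷ 12 = 0.6%/month): R$619,490.00 × ((1 + 0.006)^11 − 1) = R$42,135.2760…
Total = R$619,490.00 + R$136,287.8000 + R$42,135.2760… = R$797,913.08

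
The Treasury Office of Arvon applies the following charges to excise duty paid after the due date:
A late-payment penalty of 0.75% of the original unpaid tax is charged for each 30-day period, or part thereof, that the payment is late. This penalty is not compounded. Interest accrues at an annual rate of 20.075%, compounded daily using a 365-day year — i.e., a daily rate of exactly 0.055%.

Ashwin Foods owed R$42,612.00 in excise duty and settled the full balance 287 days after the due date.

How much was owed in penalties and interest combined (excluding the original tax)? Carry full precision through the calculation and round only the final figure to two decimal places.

R$10,479.98

Penalty periods: ⌈287/30⌉ = 10; penalty = 10 × 0.75% × R$42,612.00 = R$3,195.90
Interest: R$42,612.00 × ((1 + 0.00055)^287 − 1) = R$42,612.00 × 0.17093972… = R$7,284.0834…
Penalties + interest = R$3,195.9000 + R$7,284.0834… = R$10,479.98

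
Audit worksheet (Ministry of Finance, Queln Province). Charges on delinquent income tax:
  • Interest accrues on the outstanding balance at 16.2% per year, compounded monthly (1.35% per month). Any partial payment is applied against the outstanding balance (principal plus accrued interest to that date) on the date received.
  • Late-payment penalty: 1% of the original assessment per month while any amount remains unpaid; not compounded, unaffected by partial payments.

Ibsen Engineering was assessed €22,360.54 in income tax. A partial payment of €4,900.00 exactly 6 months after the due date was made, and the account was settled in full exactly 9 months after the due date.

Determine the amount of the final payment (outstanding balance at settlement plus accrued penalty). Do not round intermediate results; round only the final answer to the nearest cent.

€22,140.08

Balance at month 6: €22,360.5400 × (1 + 0.0135)^6 = €24,233.9834…
After €4,900.00 payment: €24,233.9834… − €4,900.00 = €19,333.9834…
Balance at month 9: €19,333.9834… × (1 + 0.0135)^3 = €20,127.6281…
Penalty: 9 × 1% × €22,360.54 = €2,012.45…
Final settlement = outstanding balance + penalty = €20,127.6281… + €2,012.45… = €22,140.08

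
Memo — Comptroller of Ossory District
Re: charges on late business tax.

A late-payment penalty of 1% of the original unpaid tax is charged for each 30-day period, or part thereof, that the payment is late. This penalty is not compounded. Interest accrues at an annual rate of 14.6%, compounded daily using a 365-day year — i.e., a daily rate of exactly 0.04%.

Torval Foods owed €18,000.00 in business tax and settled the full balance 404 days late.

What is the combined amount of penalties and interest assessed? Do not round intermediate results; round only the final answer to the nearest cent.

Penalty periods: ⌈404/30⌉ = 14; penalty = 14 × 1% × €18,000.00 = €2,520.00
Interest: €18,000.00 × ((1 + 0.0004)^404 − 1) = €18,000.00 × 0.17535201… = €3,156.3362…
Penalties + interest = €2,520.0000 + €3,156.3362… = €5,676.34

€5,676.34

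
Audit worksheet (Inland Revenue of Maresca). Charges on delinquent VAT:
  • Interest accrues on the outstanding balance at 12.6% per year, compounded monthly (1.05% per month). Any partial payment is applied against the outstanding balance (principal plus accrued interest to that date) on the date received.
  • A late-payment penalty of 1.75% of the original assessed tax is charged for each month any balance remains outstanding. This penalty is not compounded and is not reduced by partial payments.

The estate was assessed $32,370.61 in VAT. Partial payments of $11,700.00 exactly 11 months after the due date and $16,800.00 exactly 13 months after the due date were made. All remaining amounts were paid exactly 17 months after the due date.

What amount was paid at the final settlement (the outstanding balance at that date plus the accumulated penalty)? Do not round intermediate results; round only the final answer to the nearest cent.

$18,317.32

Balance at month 11: $32,370.6100 × (1 + 0.0105)^11 = $36,312.0176…
After $11,700.00 payment: $36,312.0176… − $11,700.00 = $24,612.0176…
Balance at month 13: $24,612.0176… × (1 + 0.0105)^2 = $25,131.5834…
After $16,800.00 payment: $25,131.5834… − $16,800.00 = $8,331.5834…
Balance at month 17: $8,331.5834… × (1 + 0.0105)^4 = $8,687.0599…
Penalty: 17 × 1.75% × $32,370.61 = $9,630.26…
Final settlement = outstanding balance + penalty = $8,687.0599… + $9,630.26… = $18,317.32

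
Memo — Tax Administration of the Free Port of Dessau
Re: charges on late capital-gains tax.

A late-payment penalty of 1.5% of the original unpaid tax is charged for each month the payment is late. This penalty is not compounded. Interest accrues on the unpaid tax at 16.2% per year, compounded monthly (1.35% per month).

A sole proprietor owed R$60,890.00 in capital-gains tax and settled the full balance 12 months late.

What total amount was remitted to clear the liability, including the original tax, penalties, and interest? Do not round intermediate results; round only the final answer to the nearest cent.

Late-payment penalty = 1.5% × R$60,890.00 × 12 mo = R$10,960.20
Interest: R$60,890.00 × ((1 + 0.0135)^12 − 1) = R$60,890.00 × 0.1745866… = R$10,630.5771…
Total = R$60,890.00 + R$10,960.2000 + R$10,630.5771… = R$82,480.78

R$82,480.78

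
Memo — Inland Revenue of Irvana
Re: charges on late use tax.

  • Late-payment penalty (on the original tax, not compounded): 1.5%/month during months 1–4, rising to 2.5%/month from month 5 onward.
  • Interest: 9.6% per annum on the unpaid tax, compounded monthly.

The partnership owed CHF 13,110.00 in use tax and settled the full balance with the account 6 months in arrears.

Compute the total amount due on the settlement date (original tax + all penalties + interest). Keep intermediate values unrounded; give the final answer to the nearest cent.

Penalty, months 1–4: 4 × 1.5% × CHF 13,110.00 = CHF 786.60
Penalty, months 5–6: 2 × 2.5% × CHF 13,110.00 = CHF 655.50
Interest (9.6%/yr ÷ 12 = 0.8%/month): CHF 13,110.00 × ((1 + 0.008)^6 − 1) = CHF 642.0007…
Total = CHF 13,110.00 + CHF 1,442.1000 + CHF 642.0007… = CHF 15,194.10

CHF 15,194.10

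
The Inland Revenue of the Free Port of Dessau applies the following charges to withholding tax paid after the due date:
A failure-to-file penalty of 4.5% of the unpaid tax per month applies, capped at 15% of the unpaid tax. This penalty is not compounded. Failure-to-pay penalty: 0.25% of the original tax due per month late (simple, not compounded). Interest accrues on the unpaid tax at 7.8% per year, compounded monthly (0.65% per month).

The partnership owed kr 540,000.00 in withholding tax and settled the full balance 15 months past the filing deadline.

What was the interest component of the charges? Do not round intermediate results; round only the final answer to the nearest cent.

kr 55,114.39

Interest: kr 540,000.00 × ((1 + 0.0065)^15 − 1) = kr 540,000.00 × 0.1020637… = kr 55,114.3852…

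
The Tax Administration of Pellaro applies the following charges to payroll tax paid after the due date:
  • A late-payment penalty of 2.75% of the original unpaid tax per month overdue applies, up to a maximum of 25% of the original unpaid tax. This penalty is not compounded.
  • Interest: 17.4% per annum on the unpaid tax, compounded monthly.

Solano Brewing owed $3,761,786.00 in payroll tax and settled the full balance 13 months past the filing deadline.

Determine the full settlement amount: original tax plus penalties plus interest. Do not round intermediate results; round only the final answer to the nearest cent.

$5,476,422.56

Penalty (uncapped): 13 × 2.75% × $3,761,786.00 = $1,344,838.50…; cap = 25% × $3,761,786.00 = $940,446.50 → penalty = $940,446.50
Interest (17.4%/yr ÷ 12 = 1.45%/month): $3,761,786.00 × ((1 + 0.0145)^13 − 1) = $774,190.0585…
Total = $3,761,786.00 + $940,446.5000 + $774,190.0585… = $5,476,422.56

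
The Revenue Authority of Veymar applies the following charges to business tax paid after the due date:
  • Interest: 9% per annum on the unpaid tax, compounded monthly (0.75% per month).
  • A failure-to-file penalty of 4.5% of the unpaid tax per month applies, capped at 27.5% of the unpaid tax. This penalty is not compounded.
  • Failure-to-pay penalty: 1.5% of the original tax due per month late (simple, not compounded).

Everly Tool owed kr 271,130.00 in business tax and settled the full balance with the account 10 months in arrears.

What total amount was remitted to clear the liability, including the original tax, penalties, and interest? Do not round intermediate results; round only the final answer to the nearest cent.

Failure-to-file: 10 × 4.5% × kr 271,130.00 = kr 122,008.50, capped at 27.5% × kr 271,130.00 = kr 74,560.75
Failure-to-pay penalty = 1.5% × kr 271,130.00 × 10 mo = kr 40,669.50
Interest: kr 271,130.00 × ((1 + 0.0075)^10 − 1) = kr 271,130.00 × 0.0775825… = kr 21,034.9556…
Total = kr 271,130.00 + kr 115,230.2500 + kr 21,034.9556… = kr 407,395.21

kr 407,395.21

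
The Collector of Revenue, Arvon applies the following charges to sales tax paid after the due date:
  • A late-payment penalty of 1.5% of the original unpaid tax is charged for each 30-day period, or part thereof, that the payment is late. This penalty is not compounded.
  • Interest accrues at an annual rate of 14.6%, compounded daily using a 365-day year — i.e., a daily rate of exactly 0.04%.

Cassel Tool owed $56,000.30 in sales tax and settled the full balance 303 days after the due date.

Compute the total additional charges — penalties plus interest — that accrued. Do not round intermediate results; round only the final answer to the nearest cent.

Penalty periods: ⌈303/30⌉ = 11; penalty = 11 × 1.5% × $56,000.30 = $9,240.05…
Interest: $56,000.30 × ((1 + 0.0004)^303 − 1) = $56,000.30 × 0.12882330… = $7,214.1437…
Penalties + interest = $9,240.0495 + $7,214.1437… = $16,454.19

$16,454.19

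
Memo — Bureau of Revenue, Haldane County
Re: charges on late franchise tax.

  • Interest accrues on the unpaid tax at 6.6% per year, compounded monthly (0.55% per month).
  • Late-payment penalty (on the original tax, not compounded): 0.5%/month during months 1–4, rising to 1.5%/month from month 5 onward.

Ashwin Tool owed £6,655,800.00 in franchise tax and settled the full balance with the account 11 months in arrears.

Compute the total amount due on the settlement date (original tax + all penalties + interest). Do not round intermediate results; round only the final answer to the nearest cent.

£7,901,709.23

Penalty, months 1–4: 4 × 0.5% × £6,655,800.00 = £133,116.00
Penalty, months 5–11: 7 × 1.5% × £6,655,800.00 = £698,859.00
Interest: £6,655,800.00 × ((1 + 0.0055)^11 − 1) = £6,655,800.00 × 0.0621915… = £413,934.2269…
Total = £6,655,800.00 + £831,975.0000 + £413,934.2269… = £7,901,709.23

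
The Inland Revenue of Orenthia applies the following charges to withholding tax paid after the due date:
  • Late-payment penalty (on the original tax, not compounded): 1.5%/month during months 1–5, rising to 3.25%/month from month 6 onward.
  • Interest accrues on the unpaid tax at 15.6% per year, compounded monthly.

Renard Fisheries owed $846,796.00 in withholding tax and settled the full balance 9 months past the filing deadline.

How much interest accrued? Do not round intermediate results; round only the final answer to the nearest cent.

Interest (15.6%/yr ÷ 12 = 1.3%/month): $846,796.00 × ((1 + 0.013)^9 − 1) = $104,386.4007…

$104,386.40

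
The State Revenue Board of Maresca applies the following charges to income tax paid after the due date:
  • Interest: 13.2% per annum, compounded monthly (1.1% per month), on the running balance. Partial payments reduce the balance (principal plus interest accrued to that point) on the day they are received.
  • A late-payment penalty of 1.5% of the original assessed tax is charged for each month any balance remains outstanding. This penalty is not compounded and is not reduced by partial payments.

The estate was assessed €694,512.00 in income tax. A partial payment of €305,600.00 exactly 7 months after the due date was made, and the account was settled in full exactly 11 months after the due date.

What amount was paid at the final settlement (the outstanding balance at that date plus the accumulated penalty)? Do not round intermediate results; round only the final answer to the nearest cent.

Balance at month 7: €694,512.0000 × (1 + 0.011)^7 = €749,786.8911…
After €305,600.00 payment: €749,786.8911… − €305,600.00 = €444,186.8911…
Balance at month 11: €444,186.8911… × (1 + 0.011)^4 = €464,055.9653…
Penalty: 11 × 1.5% × €694,512.00 = €114,594.48
Final settlement = outstanding balance + penalty = €464,055.9653… + €114,594.48 = €578,650.45

€578,650.45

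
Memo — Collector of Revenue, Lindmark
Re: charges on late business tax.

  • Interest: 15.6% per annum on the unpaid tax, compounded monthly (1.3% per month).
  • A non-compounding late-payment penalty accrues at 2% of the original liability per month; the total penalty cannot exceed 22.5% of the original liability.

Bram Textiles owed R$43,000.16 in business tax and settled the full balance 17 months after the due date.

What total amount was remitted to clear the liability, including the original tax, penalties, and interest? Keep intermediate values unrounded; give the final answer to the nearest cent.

R$63,233.81

Penalty (uncapped): 17 × 2% × R$43,000.16 = R$14,620.05…; cap = 22.5% × R$43,000.16 = R$9,675.04… → penalty = R$9,675.04…
Interest: R$43,000.16 × ((1 + 0.013)^17 − 1) = R$43,000.16 × 0.2455483… = R$10,558.6159…
Total = R$43,000.16 + R$9,675.0360 + R$10,558.6159… = R$63,233.81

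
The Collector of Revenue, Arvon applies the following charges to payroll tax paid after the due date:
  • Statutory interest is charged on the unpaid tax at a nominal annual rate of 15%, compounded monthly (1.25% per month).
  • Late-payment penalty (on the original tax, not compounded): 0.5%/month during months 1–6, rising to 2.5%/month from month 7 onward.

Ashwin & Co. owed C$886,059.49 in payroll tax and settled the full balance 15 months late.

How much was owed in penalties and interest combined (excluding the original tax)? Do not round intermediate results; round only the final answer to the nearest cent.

Penalty, months 1–6: 6 × 0.5% × C$886,059.49 = C$26,581.78…
Penalty, months 7–15: 9 × 2.5% × C$886,059.49 = C$199,363.39…
Interest: C$886,059.49 × ((1 + 0.0125)^15 − 1) = C$886,059.49 × 0.2048292… = C$181,490.8414…
Penalties + interest = C$225,945.1700… + C$181,490.8414… = C$407,436.01

C$407,436.01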